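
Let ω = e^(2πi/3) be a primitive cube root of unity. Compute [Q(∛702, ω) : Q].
[Q(∛702, ω) : Q] = 6

[Q(∛702):Q] = 3 (min poly x^3 - 702, irreducible since 702 is not a perfect cube). [Q(ω):Q] = 2 (min poly x^2 + x + 1). Since Q(∛702) ⊂ R and ω ∉ R, we have ω ∉ Q(∛702), so x^2 + x + 1 remains irreducible over Q(∛702) and [Q(∛702, ω) : Q(∛702)] = 2. By the tower law, [Q(∛702, ω) : Q] = 3 · 2 = 6. (In fact Q(∛702, ω) is the splitting field of x^3 - 702 over Q.)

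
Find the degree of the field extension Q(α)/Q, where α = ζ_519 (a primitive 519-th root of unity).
[Q(α):Q] = 344

The minimal polynomial of ζ_519 over Q is the 519-th cyclotomic polynomial Φ_519(x), which is irreducible over Q and has degree φ(519) = 344. Hence [Q(α):Q] = φ(519) = 344.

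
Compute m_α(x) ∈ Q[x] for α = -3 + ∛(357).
m_α(x) = x^3 + 9x^2 + 27x - 330

Set β = α + 3 = ∛(357), so β^3 = 357. Then (α + 3)^3 - 357 = 0, i.e. α is a root of g(x) = (x + 3)^3 - 357 = x^3 + 9x^2 + 27x - 330. Since g(x) = h(x + 3) where h(x) = x^3 - 357, and h is irreducible over Q (because 357 is not a perfect cube, so h has no rational root, and a monic cubic with no rational root is irreducible), g is also irreducible (irreducibility is preserved under the substitution x → x + 3). Hence m_α(x) = x^3 + 9x^2 + 27x - 330.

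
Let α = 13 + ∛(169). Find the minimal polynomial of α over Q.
m_α(x) = x^3 - 39x^2 + 507x - 2366

Set β = α - 13 = ∛(169), so β^3 = 169. Then (α - 13)^3 - 169 = 0, i.e. α is a root of g(x) = (x - 13)^3 - 169 = x^3 - 39x^2 + 507x - 2366. Since g(x) = h(x - 13) where h(x) = x^3 - 169, and h is irreducible over Q (because 169 is not a perfect cube, so h has no rational root, and a monic cubic with no rational root is irreducible), g is also irreducible (irreducibility is preserved under the substitution x → x - 13). Hence m_α(x) = x^3 - 39x^2 + 507x - 2366.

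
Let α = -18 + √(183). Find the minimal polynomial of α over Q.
m_α(x) = x^2 + 36x + 141

From α + 18 = √(183), squaring gives (α + 18)^2 = 183, i.e. α^2 + 36α + 324 = 183, so α^2 + 36α + 141 = 0. The discriminant of x^2 + 36x + 141 is (36)^2 - 4·(141) = 1296 - 564 = 732, and 4·(183) is not a perfect square in Q since 183 is squarefree and ≠ 1. Hence x^2 + 36x + 141 is irreducible over Q and is the minimal polynomial of α.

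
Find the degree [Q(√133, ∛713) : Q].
[Q(√133, ∛713) : Q] = 6

Let L = Q(√133, ∛713). Since Q(√133) ⊂ L and [Q(√133):Q] = 2, the tower law gives 2 | [L:Q]. Likewise Q(∛713) ⊂ L with [Q(∛713):Q] = 3 (because 713 is not a perfect cube), so 3 | [L:Q]. As gcd(2,3) = 1, [L:Q] is divisible by 6. Conversely L is generated over Q by √133 and ∛713, so [L:Q] ≤ 2·3 = 6. Therefore [Q(√133, ∛713) : Q] = 6.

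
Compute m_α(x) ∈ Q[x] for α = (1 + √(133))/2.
m_α(x) = x^2 - x - 33

From 2α - 1 = √(133), squaring gives (2α - 1)^2 = 133, i.e. 4α^2 - 4α + 1 = 133, so α^2 - α + (1 - 133)/4 = 0. Since 133 ≡ 1 (mod 4), (1 - 133)/4 = -33 ∈ Z. The polynomial x^2 - x - 33 has discriminant 1 - 4·(-33) = 133, which is not a perfect square in Q (d = 133 is squarefree and ≠ 1), so x^2 - x - 33 is irreducible over Q. It is the minimal polynomial of α.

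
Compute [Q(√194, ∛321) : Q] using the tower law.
[Q(√194, ∛321) : Q] = 6

Let L = Q(√194, ∛321). Since Q(√194) ⊂ L and [Q(√194):Q] = 2, the tower law gives 2 | [L:Q]. Likewise Q(∛321) ⊂ L with [Q(∛321):Q] = 3 (because 321 is not a perfect cube), so 3 | [L:Q]. As gcd(2,3) = 1, [L:Q] is divisible by 6. Conversely L is generated over Q by √194 and ∛321, so [L:Q] ≤ 2·3 = 6. Therefore [Q(√194, ∛321) : Q] = 6.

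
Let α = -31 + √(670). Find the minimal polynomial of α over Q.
m_α(x) = x^2 + 62x + 291

From α + 31 = √(670), squaring gives (α + 31)^2 = 670, i.e. α^2 + 62α + 961 = 670, so α^2 + 62α + 291 = 0. The discriminant of x^2 + 62x + 291 is (62)^2 - 4·(291) = 3844 - 1164 = 2680, and 4·(670) is not a perfect square in Q since 670 is squarefree and ≠ 1. Hence x^2 + 62x + 291 is irreducible over Q and is the minimal polynomial of α.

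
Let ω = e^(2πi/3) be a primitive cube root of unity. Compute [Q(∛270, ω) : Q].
[Q(∛270, ω) : Q] = 6

[Q(∛270):Q] = 3 (min poly x^3 - 270, irreducible since 270 is not a perfect cube). [Q(ω):Q] = 2 (min poly x^2 + x + 1). Since Q(∛270) ⊂ R and ω ∉ R, we have ω ∉ Q(∛270), so x^2 + x + 1 remains irreducible over Q(∛270) and [Q(∛270, ω) : Q(∛270)] = 2. By the tower law, [Q(∛270, ω) : Q] = 3 · 2 = 6. (In fact Q(∛270, ω) is the splitting field of x^3 - 270 over Q.)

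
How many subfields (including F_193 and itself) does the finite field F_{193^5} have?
F_{193^5} has 2 subfields

The subfields of F_{p^n} are exactly the fields F_{p^d} for d | n (each is the fixed field of the unique index-d subgroup of Gal(F_{p^n}/F_p) ≅ Z/nZ). The divisors of n = 5 are {1, 5}, giving 2 subfields: F_{193^1}, F_{193^5}.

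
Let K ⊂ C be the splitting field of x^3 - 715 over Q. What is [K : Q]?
[K : Q] = 6

The roots of x^3 - 715 are ∛715, ω∛715, ω^2∛715 where ω = e^(2πi/3) is a primitive cube root of unity, so K = Q(∛715, ω). Now [Q(∛715):Q] = 3 (since 715 is not a perfect cube, x^3 - 715 is irreducible) and [Q(ω):Q] = 2. Both 2 and 3 divide [K:Q], and [K:Q] ≤ 3·2 = 6, so [K:Q] = 6. (Equivalently: Q(∛715) ⊂ R but ω ∉ R, so [K : Q(∛715)] = 2.)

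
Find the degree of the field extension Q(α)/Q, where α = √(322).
[Q(α):Q] = 2

[Q(α):Q] equals the degree of the minimal polynomial of α. Here α^2 = 322 and x^2 - 322 is irreducible (d = 322 is squarefree, ≠ 1, hence not a square), so deg(m_α) = 2. Thus [Q(α):Q] = 2.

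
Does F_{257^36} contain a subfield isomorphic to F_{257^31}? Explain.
No: F_{257^31} is not a subfield of F_{257^36}

F_{p^m} embeds in F_{p^n} iff m | n. Here 31 ∤ 36 (since 36 = 1·31 + 5 with remainder 5 ≠ 0), so F_{257^31} is not a subfield of F_{257^36}. Equivalently: if it were, the tower law would give 31 = [F_{257^31}:F_257] dividing [F_{257^36}:F_257] = 36, contradiction.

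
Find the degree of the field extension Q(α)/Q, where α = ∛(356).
[Q(α):Q] = 3

The minimal polynomial of α is x^3 - 356, irreducible over Q since 356 is not a perfect cube (so x^3 - 356 has no rational root). Hence [Q(α):Q] = deg(m_α) = 3.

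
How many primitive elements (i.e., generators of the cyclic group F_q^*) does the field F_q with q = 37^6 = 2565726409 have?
There are φ(2565726408) = 646652160 primitive elements

F_q^* is cyclic of order q - 1 = 2565726408. A cyclic group of order m has exactly φ(m) generators. Here m = 2565726408 = 2^3 · 3^3 · 7 · 19 · 31 · 43 · 67, so the number of primitive elements is φ(2565726408) = 646652160.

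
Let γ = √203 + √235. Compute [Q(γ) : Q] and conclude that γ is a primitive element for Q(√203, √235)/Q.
[Q(γ) : Q] = 4 (equivalently, Q(γ) = Q(√203, √235))

Obviously Q(γ) ⊆ Q(√203, √235), and [Q(√203, √235):Q] = 4 (since 203, 235 are distinct squarefree integers > 1 with 47705 not a perfect square). To show equality we compute the minimal polynomial of γ. From γ = √203 + √235: γ^2 = 203 + 2√(47705) + 235 = 438 + 2√(47705), so γ^2 - 438 = 2√(47705); squaring, (γ^2 - 438)^2 = 4·47705, i.e. γ^4 - 876γ^2 + 191844 - 190820 = 0, i.e. γ^4 - 876γ^2 + 1024 = 0. So γ is a root of x^4 - 876x^2 + 1024. This polynomial is irreducible over Q: it has no rational root (each ±√203 ± √235 is irrational), and any factorization into two quadratics over Q would force √(47705) ∈ Q (pairing opposite roots) or √203, √235 ∈ Q (other pairings), all impossible. Hence [Q(γ):Q] = 4 = [Q(√203, √235):Q], so Q(γ) = Q(√203, √235).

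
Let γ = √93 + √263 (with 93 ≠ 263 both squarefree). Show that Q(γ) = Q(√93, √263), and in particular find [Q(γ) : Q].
[Q(γ) : Q] = 4 (equivalently, Q(γ) = Q(√93, √263))

Obviously Q(γ) ⊆ Q(√93, √263), and [Q(√93, √263):Q] = 4 (since 93, 263 are distinct squarefree integers > 1 with 24459 not a perfect square). To show equality we compute the minimal polynomial of γ. From γ = √93 + √263: γ^2 = 93 + 2√(24459) + 263 = 356 + 2√(24459), so γ^2 - 356 = 2√(24459); squaring, (γ^2 - 356)^2 = 4·24459, i.e. γ^4 - 712γ^2 + 126736 - 97836 = 0, i.e. γ^4 - 712γ^2 + 28900 = 0. So γ is a root of x^4 - 712x^2 + 28900. This polynomial is irreducible over Q: it has no rational root (each ±√93 ± √263 is irrational), and any factorization into two quadratics over Q would force √(24459) ∈ Q (pairing opposite roots) or √93, √263 ∈ Q (other pairings), all impossible. Hence [Q(γ):Q] = 4 = [Q(√93, √263):Q], so Q(γ) = Q(√93, √263).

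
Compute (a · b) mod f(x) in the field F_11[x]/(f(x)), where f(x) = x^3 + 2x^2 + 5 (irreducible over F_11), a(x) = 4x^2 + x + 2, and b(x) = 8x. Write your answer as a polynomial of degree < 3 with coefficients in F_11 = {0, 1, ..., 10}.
a · b ≡ 10x^2 + 5x + 5 (mod f(x))

Multiply in F_11[x]: a(x)·b(x) = (4x^2 + x + 2)·(8x) = 10x^3 + 8x^2 + 5x. This has degree ≥ 3, so divide by f(x) over F_11: 10x^3 + 8x^2 + 5x = (10)·(x^3 + 2x^2 + 5) + (10x^2 + 5x + 5). Hence a·b ≡ 10x^2 + 5x + 5 (mod f). (F_11[x]/(f) is a field with 11^3 = 1331 elements since f is irreducible of degree 3.)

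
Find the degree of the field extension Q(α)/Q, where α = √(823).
[Q(α):Q] = 2

[Q(α):Q] equals the degree of the minimal polynomial of α. Here α^2 = 823 and x^2 - 823 is irreducible (d = 823 is squarefree, ≠ 1, hence not a square), so deg(m_α) = 2. Thus [Q(α):Q] = 2.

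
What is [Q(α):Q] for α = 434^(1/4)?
[Q(α):Q] = 4

α is a root of x^4 - 434. By Eisenstein's criterion at the prime p = 2 (which divides the constant term 434 but p^2 = 4 does not, since 434 is squarefree), x^4 - 434 is irreducible over Q. Hence [Q(α):Q] = 4.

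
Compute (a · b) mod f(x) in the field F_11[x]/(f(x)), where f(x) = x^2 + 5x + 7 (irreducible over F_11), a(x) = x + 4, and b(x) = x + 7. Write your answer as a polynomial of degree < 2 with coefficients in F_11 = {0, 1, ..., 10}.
a · b ≡ 6x + 10 (mod f(x))

Multiply in F_11[x]: a(x)·b(x) = (x + 4)·(x + 7) = x^2 + 6. This has degree ≥ 2, so divide by f(x) over F_11: x^2 + 6 = (1)·(x^2 + 5x + 7) + (6x + 10). Hence a·b ≡ 6x + 10 (mod f). (F_11[x]/(f) is a field with 11^2 = 121 elements since f is irreducible of degree 2.)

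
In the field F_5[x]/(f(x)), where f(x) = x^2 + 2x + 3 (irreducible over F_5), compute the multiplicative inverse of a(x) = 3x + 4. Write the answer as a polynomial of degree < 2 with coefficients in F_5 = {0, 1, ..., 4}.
a(x)^(-1) ≡ 3x + 2 (mod f(x))

Since f is irreducible over F_5, F_5[x]/(f) is a field and a(x) ≠ 0 has an inverse. Apply the extended Euclidean algorithm to f(x) and a(x) in F_5[x]: f(x) = (2x + 3)·a(x) + (1). The last nonzero remainder is the constant 1 = gcd(f, a) in F_5. Back-substituting through the division chain expresses 1 = s(x)·a(x) + t(x)·f(x) with s(x) ≡ 3x + 2 (mod f), so a(x)^(-1) ≡ s(x) = 3x + 2 (mod f). Check: (3x + 4)·(3x + 2) = 4x^2 + 3x + 3 ≡ 1 (mod x^2 + 2x + 3).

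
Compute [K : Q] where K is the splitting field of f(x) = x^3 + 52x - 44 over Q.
[K : Q] = 6

By the rational root test, any rational root of the monic integer polynomial f(x) = x^3 + 52x - 44 must be an integer dividing the constant term -44, i.e. one of ±{1, 2, 4, 11, 22, 44}. Evaluating: f(1) = 9, f(-1) = -97, f(2) = 68, f(-2) = -156, f(4) = 228, f(-4) = -316, f(11) = 1859, f(-11) = -1947, f(22) = 11748, f(-22) = -11836, f(44) = 87428, f(-44) = -87516; none is 0, so f has no rational root and is therefore irreducible over Q (a cubic with no linear factor over a field is irreducible). For an irreducible cubic, the Galois group is A_3 or S_3 according as the discriminant disc(f) = -4a^3 - 27b^2 = -4·(52)^3 - 27·(-44)^2 = -614704 is or is not a square in Q. Here disc(f) = -614704 is not a perfect square in Q, so the Galois group of f over Q is not contained in A_3 and must be all of S_3. The splitting field has degree |S_3| = 6 over Q, so [K : Q] = 6.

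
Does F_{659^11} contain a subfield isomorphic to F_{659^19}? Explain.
No: F_{659^19} is not a subfield of F_{659^11}

F_{p^m} embeds in F_{p^n} iff m | n. Here 19 ∤ 11 (since 11 = 0·19 + 11 with remainder 11 ≠ 0), so F_{659^19} is not a subfield of F_{659^11}. Equivalently: if it were, the tower law would give 19 = [F_{659^19}:F_659] dividing [F_{659^11}:F_659] = 11, contradiction.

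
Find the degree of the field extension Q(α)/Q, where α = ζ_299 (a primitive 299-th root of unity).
[Q(α):Q] = 264

The minimal polynomial of ζ_299 over Q is the 299-th cyclotomic polynomial Φ_299(x), which is irreducible over Q and has degree φ(299) = 264. Hence [Q(α):Q] = φ(299) = 264.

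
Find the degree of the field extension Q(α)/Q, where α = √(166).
[Q(α):Q] = 2

[Q(α):Q] equals the degree of the minimal polynomial of α. Here α^2 = 166 and x^2 - 166 is irreducible (d = 166 is squarefree, ≠ 1, hence not a square), so deg(m_α) = 2. Thus [Q(α):Q] = 2.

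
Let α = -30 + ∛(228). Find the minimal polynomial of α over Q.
m_α(x) = x^3 + 90x^2 + 2700x + 26772

Set β = α + 30 = ∛(228), so β^3 = 228. Then (α + 30)^3 - 228 = 0, i.e. α is a root of g(x) = (x + 30)^3 - 228 = x^3 + 90x^2 + 2700x + 26772. Since g(x) = h(x + 30) where h(x) = x^3 - 228, and h is irreducible over Q (because 228 is not a perfect cube, so h has no rational root, and a monic cubic with no rational root is irreducible), g is also irreducible (irreducibility is preserved under the substitution x → x + 30). Hence m_α(x) = x^3 + 90x^2 + 2700x + 26772.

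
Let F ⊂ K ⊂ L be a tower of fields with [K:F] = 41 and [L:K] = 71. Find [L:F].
[L:F] = 2911

The tower law says that for any tower of field extensions F ⊂ K ⊂ L with finite degrees, [L:F] = [L:K] · [K:F]. Here this gives [L:F] = 71 · 41 = 2911.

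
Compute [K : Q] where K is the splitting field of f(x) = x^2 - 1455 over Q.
[K : Q] = 2

f(x) = x^2 - 1455 factors as (x - √1455)(x + √1455). The splitting field is K = Q(√1455). Since 1455 is squarefree and > 1, it is not a perfect square, so x^2 - 1455 is irreducible over Q and [Q(√1455) : Q] = 2. Hence [K : Q] = 2.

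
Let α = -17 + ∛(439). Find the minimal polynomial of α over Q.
m_α(x) = x^3 + 51x^2 + 867x + 4474

Set β = α + 17 = ∛(439), so β^3 = 439. Then (α + 17)^3 - 439 = 0, i.e. α is a root of g(x) = (x + 17)^3 - 439 = x^3 + 51x^2 + 867x + 4474. Since g(x) = h(x + 17) where h(x) = x^3 - 439, and h is irreducible over Q (because 439 is not a perfect cube, so h has no rational root, and a monic cubic with no rational root is irreducible), g is also irreducible (irreducibility is preserved under the substitution x → x + 17). Hence m_α(x) = x^3 + 51x^2 + 867x + 4474.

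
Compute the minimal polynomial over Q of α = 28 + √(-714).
m_α(x) = x^2 - 56x + 1498

From α - 28 = √(-714), squaring gives (α - 28)^2 = -714, i.e. α^2 - 56α + 784 = -714, so α^2 - 56α + 1498 = 0. The discriminant of x^2 - 56x + 1498 is (-56)^2 - 4·(1498) = 3136 - 5992 = -2856, and 4·(-714) is not a perfect square in Q since -714 is squarefree and ≠ 1. Hence x^2 - 56x + 1498 is irreducible over Q and is the minimal polynomial of α.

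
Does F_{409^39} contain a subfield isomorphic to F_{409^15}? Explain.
No: F_{409^15} is not a subfield of F_{409^39}

F_{p^m} embeds in F_{p^n} iff m | n. Here 15 ∤ 39 (since 39 = 2·15 + 9 with remainder 9 ≠ 0), so F_{409^15} is not a subfield of F_{409^39}. Equivalently: if it were, the tower law would give 15 = [F_{409^15}:F_409] dividing [F_{409^39}:F_409] = 39, contradiction.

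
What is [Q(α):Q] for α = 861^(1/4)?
[Q(α):Q] = 4

α is a root of x^4 - 861. By Eisenstein's criterion at the prime p = 3 (which divides the constant term 861 but p^2 = 9 does not, since 861 is squarefree), x^4 - 861 is irreducible over Q. Hence [Q(α):Q] = 4.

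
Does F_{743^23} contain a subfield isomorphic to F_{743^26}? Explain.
No: F_{743^26} is not a subfield of F_{743^23}

F_{p^m} embeds in F_{p^n} iff m | n. Here 26 ∤ 23 (since 23 = 0·26 + 23 with remainder 23 ≠ 0), so F_{743^26} is not a subfield of F_{743^23}. Equivalently: if it were, the tower law would give 26 = [F_{743^26}:F_743] dividing [F_{743^23}:F_743] = 23, contradiction.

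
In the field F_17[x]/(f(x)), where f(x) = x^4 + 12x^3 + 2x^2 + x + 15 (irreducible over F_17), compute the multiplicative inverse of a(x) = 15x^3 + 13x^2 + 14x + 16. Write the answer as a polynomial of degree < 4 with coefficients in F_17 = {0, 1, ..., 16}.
a(x)^(-1) ≡ 6x^2 + 10x + 12 (mod f(x))

Since f is irreducible over F_17, F_17[x]/(f) is a field and a(x) ≠ 0 has an inverse. Apply the extended Euclidean algorithm to f(x) and a(x) in F_17[x]: f(x) = (8x + 12)·a(x) + (6x^2 + 11x + 10);  a(x) = (11x + 16)·(6x^2 + 11x + 10) + (9). The last nonzero remainder is the constant 9 = gcd(f, a) in F_17. Back-substituting through the division chain expresses 9 = s(x)·a(x) + t(x)·f(x) with s(x) ≡ 3x^2 + 5x + 6 (mod f), so (3x^2 + 5x + 6)·a(x) ≡ 9 (mod f). Multiplying by 9^(-1) ≡ 2 in F_17 gives a(x)^(-1) ≡ 2·(3x^2 + 5x + 6) ≡ 6x^2 + 10x + 12 (mod f). Check: (15x^3 + 13x^2 + 14x + 16)·(6x^2 + 10x + 12) = 5x^5 + 7x^4 + 3x^3 + x^2 + 5x + 5 ≡ 1 (mod x^4 + 12x^3 + 2x^2 + x + 15).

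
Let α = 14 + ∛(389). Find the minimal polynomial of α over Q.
m_α(x) = x^3 - 42x^2 + 588x - 3133

Set β = α - 14 = ∛(389), so β^3 = 389. Then (α - 14)^3 - 389 = 0, i.e. α is a root of g(x) = (x - 14)^3 - 389 = x^3 - 42x^2 + 588x - 3133. Since g(x) = h(x - 14) where h(x) = x^3 - 389, and h is irreducible over Q (because 389 is not a perfect cube, so h has no rational root, and a monic cubic with no rational root is irreducible), g is also irreducible (irreducibility is preserved under the substitution x → x - 14). Hence m_α(x) = x^3 - 42x^2 + 588x - 3133.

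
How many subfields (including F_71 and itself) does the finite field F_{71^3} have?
F_{71^3} has 2 subfields

The subfields of F_{p^n} are exactly the fields F_{p^d} for d | n (each is the fixed field of the unique index-d subgroup of Gal(F_{p^n}/F_p) ≅ Z/nZ). The divisors of n = 3 are {1, 3}, giving 2 subfields: F_{71^1}, F_{71^3}.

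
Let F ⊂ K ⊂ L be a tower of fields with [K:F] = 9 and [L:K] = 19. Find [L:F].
[L:F] = 171

The tower law says that for any tower of field extensions F ⊂ K ⊂ L with finite degrees, [L:F] = [L:K] · [K:F]. Here this gives [L:F] = 19 · 9 = 171.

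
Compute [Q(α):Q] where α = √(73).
[Q(α):Q] = 2

[Q(α):Q] equals the degree of the minimal polynomial of α. Here α^2 = 73 and x^2 - 73 is irreducible (d = 73 is squarefree, ≠ 1, hence not a square), so deg(m_α) = 2. Thus [Q(α):Q] = 2.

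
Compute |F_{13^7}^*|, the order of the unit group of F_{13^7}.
|F_{13^7}^*| = 62748516

F_{13^7} has 13^7 = 62748517 elements; its multiplicative group consists of all nonzero elements, so |F_{13^7}^*| = 62748517 - 1 = 62748516. (It is cyclic since any finite subgroup of the multiplicative group of a field is cyclic.)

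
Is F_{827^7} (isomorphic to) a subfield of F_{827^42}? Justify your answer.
Yes: F_{827^7} is a subfield of F_{827^42}

F_{p^m} embeds in F_{p^n} iff m | n (since F_{p^n} is the splitting field of x^(p^n) - x, and F_{p^m} ⊂ F_{p^n} forces p^n to be a power of p^m, i.e. m | n; conversely if m | n then every root of x^(p^m) - x is a root of x^(p^n) - x). Here 7 | 42 (since 42 = 6·7), so F_{827^7} is a subfield of F_{827^42}, and [F_{827^42} : F_{827^7}] = 42/7 = 6.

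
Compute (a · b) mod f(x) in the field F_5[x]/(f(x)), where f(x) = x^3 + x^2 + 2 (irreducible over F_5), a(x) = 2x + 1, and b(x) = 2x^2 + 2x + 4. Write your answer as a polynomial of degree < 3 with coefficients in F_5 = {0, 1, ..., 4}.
a · b ≡ 2x^2 + 1 (mod f(x))

Multiply in F_5[x]: a(x)·b(x) = (2x + 1)·(2x^2 + 2x + 4) = 4x^3 + x^2 + 4. This has degree ≥ 3, so divide by f(x) over F_5: 4x^3 + x^2 + 4 = (4)·(x^3 + x^2 + 2) + (2x^2 + 1). Hence a·b ≡ 2x^2 + 1 (mod f). (F_5[x]/(f) is a field with 5^3 = 125 elements since f is irreducible of degree 3.)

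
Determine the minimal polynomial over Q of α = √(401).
m_α(x) = x^2 - 401

α satisfies α^2 - 401 = 0, so x^2 - 401 annihilates α. Since d = 401 is squarefree and ≠ 1, it is not a perfect square in Q, so x^2 - 401 has no rational root and is therefore irreducible over Q (a degree-2 polynomial over a field is irreducible iff it has no root). Hence m_α(x) = x^2 - 401.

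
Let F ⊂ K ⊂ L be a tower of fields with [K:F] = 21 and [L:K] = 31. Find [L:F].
[L:F] = 651

The tower law says that for any tower of field extensions F ⊂ K ⊂ L with finite degrees, [L:F] = [L:K] · [K:F]. Here this gives [L:F] = 31 · 21 = 651.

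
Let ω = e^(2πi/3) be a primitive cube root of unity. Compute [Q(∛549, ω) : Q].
[Q(∛549, ω) : Q] = 6

[Q(∛549):Q] = 3 (min poly x^3 - 549, irreducible since 549 is not a perfect cube). [Q(ω):Q] = 2 (min poly x^2 + x + 1). Since Q(∛549) ⊂ R and ω ∉ R, we have ω ∉ Q(∛549), so x^2 + x + 1 remains irreducible over Q(∛549) and [Q(∛549, ω) : Q(∛549)] = 2. By the tower law, [Q(∛549, ω) : Q] = 3 · 2 = 6. (In fact Q(∛549, ω) is the splitting field of x^3 - 549 over Q.)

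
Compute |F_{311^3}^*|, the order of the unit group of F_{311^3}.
|F_{311^3}^*| = 30080230

F_{311^3} has 311^3 = 30080231 elements; its multiplicative group consists of all nonzero elements, so |F_{311^3}^*| = 30080231 - 1 = 30080230. (It is cyclic since any finite subgroup of the multiplicative group of a field is cyclic.)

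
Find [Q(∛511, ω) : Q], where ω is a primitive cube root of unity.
[Q(∛511, ω) : Q] = 6

[Q(∛511):Q] = 3 (min poly x^3 - 511, irreducible since 511 is not a perfect cube). [Q(ω):Q] = 2 (min poly x^2 + x + 1). Since Q(∛511) ⊂ R and ω ∉ R, we have ω ∉ Q(∛511), so x^2 + x + 1 remains irreducible over Q(∛511) and [Q(∛511, ω) : Q(∛511)] = 2. By the tower law, [Q(∛511, ω) : Q] = 3 · 2 = 6. (In fact Q(∛511, ω) is the splitting field of x^3 - 511 over Q.)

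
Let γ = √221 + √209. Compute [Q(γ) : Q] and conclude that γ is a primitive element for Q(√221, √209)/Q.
[Q(γ) : Q] = 4 (equivalently, Q(γ) = Q(√221, √209))

Obviously Q(γ) ⊆ Q(√221, √209), and [Q(√221, √209):Q] = 4 (since 221, 209 are distinct squarefree integers > 1 with 46189 not a perfect square). To show equality we compute the minimal polynomial of γ. From γ = √221 + √209: γ^2 = 221 + 2√(46189) + 209 = 430 + 2√(46189), so γ^2 - 430 = 2√(46189); squaring, (γ^2 - 430)^2 = 4·46189, i.e. γ^4 - 860γ^2 + 184900 - 184756 = 0, i.e. γ^4 - 860γ^2 + 144 = 0. So γ is a root of x^4 - 860x^2 + 144. This polynomial is irreducible over Q: it has no rational root (each ±√221 ± √209 is irrational), and any factorization into two quadratics over Q would force √(46189) ∈ Q (pairing opposite roots) or √221, √209 ∈ Q (other pairings), all impossible. Hence [Q(γ):Q] = 4 = [Q(√221, √209):Q], so Q(γ) = Q(√221, √209).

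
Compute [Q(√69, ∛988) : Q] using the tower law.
[Q(√69, ∛988) : Q] = 6

Let L = Q(√69, ∛988). Since Q(√69) ⊂ L and [Q(√69):Q] = 2, the tower law gives 2 | [L:Q]. Likewise Q(∛988) ⊂ L with [Q(∛988):Q] = 3 (because 988 is not a perfect cube), so 3 | [L:Q]. As gcd(2,3) = 1, [L:Q] is divisible by 6. Conversely L is generated over Q by √69 and ∛988, so [L:Q] ≤ 2·3 = 6. Therefore [Q(√69, ∛988) : Q] = 6.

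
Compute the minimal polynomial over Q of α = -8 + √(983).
m_α(x) = x^2 + 16x - 919

From α + 8 = √(983), squaring gives (α + 8)^2 = 983, i.e. α^2 + 16α + 64 = 983, so α^2 + 16α - 919 = 0. The discriminant of x^2 + 16x - 919 is (16)^2 - 4·(-919) = 256 + 3676 = 3932, and 4·(983) is not a perfect square in Q since 983 is squarefree and ≠ 1. Hence x^2 + 16x - 919 is irreducible over Q and is the minimal polynomial of α.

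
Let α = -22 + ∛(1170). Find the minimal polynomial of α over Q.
m_α(x) = x^3 + 66x^2 + 1452x + 9478

Set β = α + 22 = ∛(1170), so β^3 = 1170. Then (α + 22)^3 - 1170 = 0, i.e. α is a root of g(x) = (x + 22)^3 - 1170 = x^3 + 66x^2 + 1452x + 9478. Since g(x) = h(x + 22) where h(x) = x^3 - 1170, and h is irreducible over Q (because 1170 is not a perfect cube, so h has no rational root, and a monic cubic with no rational root is irreducible), g is also irreducible (irreducibility is preserved under the substitution x → x + 22). Hence m_α(x) = x^3 + 66x^2 + 1452x + 9478.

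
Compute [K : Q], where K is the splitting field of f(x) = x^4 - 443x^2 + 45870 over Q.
[K : Q] = 4

Solving the quadratic in x^2: x^2 = (443 ± √(443^2 - 4·45870))/2 = (443 ± √12769)/2 = (443 ± 113)/2, giving x^2 = 278 or x^2 = 165. So f(x) = (x^2 - 278)(x^2 - 165) and the roots of f are ±√278, ±√165. Hence the splitting field is K = Q(√278, √165). Since 278 and 165 are distinct squarefree integers > 1, their product 45870 is not a perfect square, so √165 ∉ Q(√278). By the tower law [K:Q] = [Q(√278,√165):Q(√278)] · [Q(√278):Q] = 2 · 2 = 4.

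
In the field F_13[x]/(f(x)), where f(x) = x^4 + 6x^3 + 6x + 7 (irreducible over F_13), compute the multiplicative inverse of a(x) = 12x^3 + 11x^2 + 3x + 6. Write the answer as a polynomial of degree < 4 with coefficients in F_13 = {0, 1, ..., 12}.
a(x)^(-1) ≡ 11x^3 + 8x + 3 (mod f(x))

Since f is irreducible over F_13, F_13[x]/(f) is a field and a(x) ≠ 0 has an inverse. Apply the extended Euclidean algorithm to f(x) and a(x) in F_13[x]: f(x) = (12x + 9)·a(x) + (8x^2 + 11x + 5);  a(x) = (8x + 5)·(8x^2 + 11x + 5) + (12x + 7);  (8x^2 + 11x + 5) = (5x + 11)·(12x + 7) + (6). The last nonzero remainder is the constant 6 = gcd(f, a) in F_13. Back-substituting through the division chain expresses 6 = s(x)·a(x) + t(x)·f(x) with s(x) ≡ x^3 + 9x + 5 (mod f), so (x^3 + 9x + 5)·a(x) ≡ 6 (mod f). Multiplying by 6^(-1) ≡ 11 in F_13 gives a(x)^(-1) ≡ 11·(x^3 + 9x + 5) ≡ 11x^3 + 8x + 3 (mod f). Check: (12x^3 + 11x^2 + 3x + 6)·(11x^3 + 8x + 3) = 2x^6 + 4x^5 + 12x^4 + 8x^3 + 5x^2 + 5x + 5 ≡ 1 (mod x^4 + 6x^3 + 6x + 7).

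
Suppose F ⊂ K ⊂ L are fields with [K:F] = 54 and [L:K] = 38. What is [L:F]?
[L:F] = 2052

The tower law says that for any tower of field extensions F ⊂ K ⊂ L with finite degrees, [L:F] = [L:K] · [K:F]. Here this gives [L:F] = 38 · 54 = 2052.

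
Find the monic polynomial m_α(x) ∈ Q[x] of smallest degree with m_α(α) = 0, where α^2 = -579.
m_α(x) = x^2 + 579

α satisfies α^2 + 579 = 0, so x^2 + 579 annihilates α. Since d = -579 is squarefree and ≠ 1, it is not a perfect square in Q, so x^2 + 579 has no rational root and is therefore irreducible over Q (a degree-2 polynomial over a field is irreducible iff it has no root). Hence m_α(x) = x^2 + 579.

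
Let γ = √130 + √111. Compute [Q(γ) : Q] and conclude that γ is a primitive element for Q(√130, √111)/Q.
[Q(γ) : Q] = 4 (equivalently, Q(γ) = Q(√130, √111))

Obviously Q(γ) ⊆ Q(√130, √111), and [Q(√130, √111):Q] = 4 (since 130, 111 are distinct squarefree integers > 1 with 14430 not a perfect square). To show equality we compute the minimal polynomial of γ. From γ = √130 + √111: γ^2 = 130 + 2√(14430) + 111 = 241 + 2√(14430), so γ^2 - 241 = 2√(14430); squaring, (γ^2 - 241)^2 = 4·14430, i.e. γ^4 - 482γ^2 + 58081 - 57720 = 0, i.e. γ^4 - 482γ^2 + 361 = 0. So γ is a root of x^4 - 482x^2 + 361. This polynomial is irreducible over Q: it has no rational root (each ±√130 ± √111 is irrational), and any factorization into two quadratics over Q would force √(14430) ∈ Q (pairing opposite roots) or √130, √111 ∈ Q (other pairings), all impossible. Hence [Q(γ):Q] = 4 = [Q(√130, √111):Q], so Q(γ) = Q(√130, √111).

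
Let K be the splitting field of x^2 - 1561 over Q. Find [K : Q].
[K : Q] = 2

f(x) = x^2 - 1561 factors as (x - √1561)(x + √1561). The splitting field is K = Q(√1561). Since 1561 is squarefree and > 1, it is not a perfect square, so x^2 - 1561 is irreducible over Q and [Q(√1561) : Q] = 2. Hence [K : Q] = 2.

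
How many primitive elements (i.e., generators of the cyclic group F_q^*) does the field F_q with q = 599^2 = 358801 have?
There are φ(358800) = 84480 primitive elements

F_q^* is cyclic of order q - 1 = 358800. A cyclic group of order m has exactly φ(m) generators. Here m = 358800 = 2^4 · 3 · 5^2 · 13 · 23, so the number of primitive elements is φ(358800) = 84480.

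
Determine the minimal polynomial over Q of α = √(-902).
m_α(x) = x^2 + 902

α satisfies α^2 + 902 = 0, so x^2 + 902 annihilates α. Since d = -902 is squarefree and ≠ 1, it is not a perfect square in Q, so x^2 + 902 has no rational root and is therefore irreducible over Q (a degree-2 polynomial over a field is irreducible iff it has no root). Hence m_α(x) = x^2 + 902.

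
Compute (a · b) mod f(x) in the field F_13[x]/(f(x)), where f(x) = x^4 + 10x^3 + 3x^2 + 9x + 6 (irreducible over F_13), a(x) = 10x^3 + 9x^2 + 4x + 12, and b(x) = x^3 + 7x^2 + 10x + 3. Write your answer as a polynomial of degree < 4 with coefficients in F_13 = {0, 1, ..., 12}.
a · b ≡ 4x^3 + 6x^2 + 8x + 8 (mod f(x))

Multiply in F_13[x]: a(x)·b(x) = (10x^3 + 9x^2 + 4x + 12)·(x^3 + 7x^2 + 10x + 3) = 10x^6 + x^5 + 11x^4 + 4x^3 + 8x^2 + 2x + 10. This has degree ≥ 4, so divide by f(x) over F_13: 10x^6 + x^5 + 11x^4 + 4x^3 + 8x^2 + 2x + 10 = (10x^2 + 5x + 9)·(x^4 + 10x^3 + 3x^2 + 9x + 6) + (4x^3 + 6x^2 + 8x + 8). Hence a·b ≡ 4x^3 + 6x^2 + 8x + 8 (mod f). (F_13[x]/(f) is a field with 13^4 = 28561 elements since f is irreducible of degree 4.)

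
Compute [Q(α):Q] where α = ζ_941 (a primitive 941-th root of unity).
[Q(α):Q] = 940

The minimal polynomial of ζ_941 over Q is the 941-th cyclotomic polynomial Φ_941(x), which is irreducible over Q and has degree φ(941) = 940. Hence [Q(α):Q] = φ(941) = 940.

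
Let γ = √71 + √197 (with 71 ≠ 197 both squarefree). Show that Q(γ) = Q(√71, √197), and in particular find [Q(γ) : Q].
[Q(γ) : Q] = 4 (equivalently, Q(γ) = Q(√71, √197))

Obviously Q(γ) ⊆ Q(√71, √197), and [Q(√71, √197):Q] = 4 (since 71, 197 are distinct squarefree integers > 1 with 13987 not a perfect square). To show equality we compute the minimal polynomial of γ. From γ = √71 + √197: γ^2 = 71 + 2√(13987) + 197 = 268 + 2√(13987), so γ^2 - 268 = 2√(13987); squaring, (γ^2 - 268)^2 = 4·13987, i.e. γ^4 - 536γ^2 + 71824 - 55948 = 0, i.e. γ^4 - 536γ^2 + 15876 = 0. So γ is a root of x^4 - 536x^2 + 15876. This polynomial is irreducible over Q: it has no rational root (each ±√71 ± √197 is irrational), and any factorization into two quadratics over Q would force √(13987) ∈ Q (pairing opposite roots) or √71, √197 ∈ Q (other pairings), all impossible. Hence [Q(γ):Q] = 4 = [Q(√71, √197):Q], so Q(γ) = Q(√71, √197).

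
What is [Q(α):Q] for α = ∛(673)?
[Q(α):Q] = 3

The minimal polynomial of α is x^3 - 673, irreducible over Q since 673 is not a perfect cube (so x^3 - 673 has no rational root). Hence [Q(α):Q] = deg(m_α) = 3.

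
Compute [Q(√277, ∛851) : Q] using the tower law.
[Q(√277, ∛851) : Q] = 6

Let L = Q(√277, ∛851). Since Q(√277) ⊂ L and [Q(√277):Q] = 2, the tower law gives 2 | [L:Q]. Likewise Q(∛851) ⊂ L with [Q(∛851):Q] = 3 (because 851 is not a perfect cube), so 3 | [L:Q]. As gcd(2,3) = 1, [L:Q] is divisible by 6. Conversely L is generated over Q by √277 and ∛851, so [L:Q] ≤ 2·3 = 6. Therefore [Q(√277, ∛851) : Q] = 6.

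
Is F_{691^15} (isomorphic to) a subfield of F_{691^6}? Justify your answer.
No: F_{691^15} is not a subfield of F_{691^6}

F_{p^m} embeds in F_{p^n} iff m | n. Here 15 ∤ 6 (since 6 = 0·15 + 6 with remainder 6 ≠ 0), so F_{691^15} is not a subfield of F_{691^6}. Equivalently: if it were, the tower law would give 15 = [F_{691^15}:F_691] dividing [F_{691^6}:F_691] = 6, contradiction.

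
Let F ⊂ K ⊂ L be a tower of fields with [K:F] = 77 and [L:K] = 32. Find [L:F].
[L:F] = 2464

The tower law says that for any tower of field extensions F ⊂ K ⊂ L with finite degrees, [L:F] = [L:K] · [K:F]. Here this gives [L:F] = 32 · 77 = 2464.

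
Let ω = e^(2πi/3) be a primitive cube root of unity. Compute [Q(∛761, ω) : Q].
[Q(∛761, ω) : Q] = 6

[Q(∛761):Q] = 3 (min poly x^3 - 761, irreducible since 761 is not a perfect cube). [Q(ω):Q] = 2 (min poly x^2 + x + 1). Since Q(∛761) ⊂ R and ω ∉ R, we have ω ∉ Q(∛761), so x^2 + x + 1 remains irreducible over Q(∛761) and [Q(∛761, ω) : Q(∛761)] = 2. By the tower law, [Q(∛761, ω) : Q] = 3 · 2 = 6. (In fact Q(∛761, ω) is the splitting field of x^3 - 761 over Q.)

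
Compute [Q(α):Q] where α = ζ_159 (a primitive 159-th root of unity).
[Q(α):Q] = 104

The minimal polynomial of ζ_159 over Q is the 159-th cyclotomic polynomial Φ_159(x), which is irreducible over Q and has degree φ(159) = 104. Hence [Q(α):Q] = φ(159) = 104.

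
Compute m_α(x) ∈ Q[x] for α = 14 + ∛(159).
m_α(x) = x^3 - 42x^2 + 588x - 2903

Set β = α - 14 = ∛(159), so β^3 = 159. Then (α - 14)^3 - 159 = 0, i.e. α is a root of g(x) = (x - 14)^3 - 159 = x^3 - 42x^2 + 588x - 2903. Since g(x) = h(x - 14) where h(x) = x^3 - 159, and h is irreducible over Q (because 159 is not a perfect cube, so h has no rational root, and a monic cubic with no rational root is irreducible), g is also irreducible (irreducibility is preserved under the substitution x → x - 14). Hence m_α(x) = x^3 - 42x^2 + 588x - 2903.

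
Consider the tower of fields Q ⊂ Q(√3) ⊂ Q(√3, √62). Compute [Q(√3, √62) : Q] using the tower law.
[Q(√3, √62) : Q] = 4

[Q(√3):Q] = 2 (min poly x^2 - 3, irreducible since 3 is squarefree > 1). For the top step, suppose √62 ∈ Q(√3), say √62 = c + d√3 with c, d ∈ Q. Squaring: 62 = c^2 + 3d^2 + 2cd√3. Since √3 ∉ Q this forces 2cd = 0. If d = 0 then √62 = c ∈ Q, contradicting 62 squarefree > 1. If c = 0 then 62 = 3d^2, so 3·62 = (3d)^2 is a perfect square in Q — but 3·62 = 186 is not a perfect square (since 3 and 62 are distinct squarefree integers). Contradiction. Hence √62 ∉ Q(√3), so x^2 - 62 stays irreducible over Q(√3) and [Q(√3, √62) : Q(√3)] = 2. By the tower law, [Q(√3, √62) : Q] = 2 · 2 = 4.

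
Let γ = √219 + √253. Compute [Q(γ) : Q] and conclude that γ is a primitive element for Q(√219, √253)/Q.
[Q(γ) : Q] = 4 (equivalently, Q(γ) = Q(√219, √253))

Obviously Q(γ) ⊆ Q(√219, √253), and [Q(√219, √253):Q] = 4 (since 219, 253 are distinct squarefree integers > 1 with 55407 not a perfect square). To show equality we compute the minimal polynomial of γ. From γ = √219 + √253: γ^2 = 219 + 2√(55407) + 253 = 472 + 2√(55407), so γ^2 - 472 = 2√(55407); squaring, (γ^2 - 472)^2 = 4·55407, i.e. γ^4 - 944γ^2 + 222784 - 221628 = 0, i.e. γ^4 - 944γ^2 + 1156 = 0. So γ is a root of x^4 - 944x^2 + 1156. This polynomial is irreducible over Q: it has no rational root (each ±√219 ± √253 is irrational), and any factorization into two quadratics over Q would force √(55407) ∈ Q (pairing opposite roots) or √219, √253 ∈ Q (other pairings), all impossible. Hence [Q(γ):Q] = 4 = [Q(√219, √253):Q], so Q(γ) = Q(√219, √253).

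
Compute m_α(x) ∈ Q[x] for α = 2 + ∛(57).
m_α(x) = x^3 - 6x^2 + 12x - 65

Set β = α - 2 = ∛(57), so β^3 = 57. Then (α - 2)^3 - 57 = 0, i.e. α is a root of g(x) = (x - 2)^3 - 57 = x^3 - 6x^2 + 12x - 65. Since g(x) = h(x - 2) where h(x) = x^3 - 57, and h is irreducible over Q (because 57 is not a perfect cube, so h has no rational root, and a monic cubic with no rational root is irreducible), g is also irreducible (irreducibility is preserved under the substitution x → x - 2). Hence m_α(x) = x^3 - 6x^2 + 12x - 65.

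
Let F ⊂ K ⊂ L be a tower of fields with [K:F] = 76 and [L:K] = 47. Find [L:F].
[L:F] = 3572

The tower law says that for any tower of field extensions F ⊂ K ⊂ L with finite degrees, [L:F] = [L:K] · [K:F]. Here this gives [L:F] = 47 · 76 = 3572.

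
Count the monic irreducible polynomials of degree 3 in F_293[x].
There are 8384488 monic irreducible polynomials of degree 3 over F_293

Each element of F_{293^3} that lies in no proper subfield is a root of exactly one monic irreducible of degree 3 over F_293, and each such polynomial has 3 distinct roots in F_{293^3}. By Möbius inversion the count is N_293(3) = (1/3) Σ_{d|3} μ(3/d) · 293^d = (1/3)(μ(3)·293^1 + μ(1)·293^3) = 25153464/3 = 8384488.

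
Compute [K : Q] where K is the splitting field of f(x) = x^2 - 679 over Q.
[K : Q] = 2

f(x) = x^2 - 679 factors as (x - √679)(x + √679). The splitting field is K = Q(√679). Since 679 is squarefree and > 1, it is not a perfect square, so x^2 - 679 is irreducible over Q and [Q(√679) : Q] = 2. Hence [K : Q] = 2.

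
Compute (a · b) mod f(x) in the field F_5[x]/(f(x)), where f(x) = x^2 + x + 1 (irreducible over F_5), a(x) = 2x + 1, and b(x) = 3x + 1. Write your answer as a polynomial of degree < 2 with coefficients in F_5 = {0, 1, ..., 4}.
a · b ≡ 4x (mod f(x))

Multiply in F_5[x]: a(x)·b(x) = (2x + 1)·(3x + 1) = x^2 + 1. This has degree ≥ 2, so divide by f(x) over F_5: x^2 + 1 = (1)·(x^2 + x + 1) + (4x). Hence a·b ≡ 4x (mod f). (F_5[x]/(f) is a field with 5^2 = 25 elements since f is irreducible of degree 2.)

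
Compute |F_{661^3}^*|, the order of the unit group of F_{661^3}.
|F_{661^3}^*| = 288804780

F_{661^3} has 661^3 = 288804781 elements; its multiplicative group consists of all nonzero elements, so |F_{661^3}^*| = 288804781 - 1 = 288804780. (It is cyclic since any finite subgroup of the multiplicative group of a field is cyclic.)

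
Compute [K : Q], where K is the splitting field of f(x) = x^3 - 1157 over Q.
[K : Q] = 6

The roots of x^3 - 1157 are ∛1157, ω∛1157, ω^2∛1157 where ω = e^(2πi/3) is a primitive cube root of unity, so K = Q(∛1157, ω). Now [Q(∛1157):Q] = 3 (since 1157 is not a perfect cube, x^3 - 1157 is irreducible) and [Q(ω):Q] = 2. Both 2 and 3 divide [K:Q], and [K:Q] ≤ 3·2 = 6, so [K:Q] = 6. (Equivalently: Q(∛1157) ⊂ R but ω ∉ R, so [K : Q(∛1157)] = 2.)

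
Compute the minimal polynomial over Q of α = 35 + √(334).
m_α(x) = x^2 - 70x + 891

From α - 35 = √(334), squaring gives (α - 35)^2 = 334, i.e. α^2 - 70α + 1225 = 334, so α^2 - 70α + 891 = 0. The discriminant of x^2 - 70x + 891 is (-70)^2 - 4·(891) = 4900 - 3564 = 1336, and 4·(334) is not a perfect square in Q since 334 is squarefree and ≠ 1. Hence x^2 - 70x + 891 is irreducible over Q and is the minimal polynomial of α.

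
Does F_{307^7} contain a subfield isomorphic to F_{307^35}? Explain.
No: F_{307^35} is not a subfield of F_{307^7}

F_{p^m} embeds in F_{p^n} iff m | n. Here 35 ∤ 7 (since 7 = 0·35 + 7 with remainder 7 ≠ 0), so F_{307^35} is not a subfield of F_{307^7}. Equivalently: if it were, the tower law would give 35 = [F_{307^35}:F_307] dividing [F_{307^7}:F_307] = 7, contradiction.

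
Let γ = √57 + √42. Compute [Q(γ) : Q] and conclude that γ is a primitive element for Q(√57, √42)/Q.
[Q(γ) : Q] = 4 (equivalently, Q(γ) = Q(√57, √42))

Obviously Q(γ) ⊆ Q(√57, √42), and [Q(√57, √42):Q] = 4 (since 57, 42 are distinct squarefree integers > 1 with 2394 not a perfect square). To show equality we compute the minimal polynomial of γ. From γ = √57 + √42: γ^2 = 57 + 2√(2394) + 42 = 99 + 2√(2394), so γ^2 - 99 = 2√(2394); squaring, (γ^2 - 99)^2 = 4·2394, i.e. γ^4 - 198γ^2 + 9801 - 9576 = 0, i.e. γ^4 - 198γ^2 + 225 = 0. So γ is a root of x^4 - 198x^2 + 225. This polynomial is irreducible over Q: it has no rational root (each ±√57 ± √42 is irrational), and any factorization into two quadratics over Q would force √(2394) ∈ Q (pairing opposite roots) or √57, √42 ∈ Q (other pairings), all impossible. Hence [Q(γ):Q] = 4 = [Q(√57, √42):Q], so Q(γ) = Q(√57, √42).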